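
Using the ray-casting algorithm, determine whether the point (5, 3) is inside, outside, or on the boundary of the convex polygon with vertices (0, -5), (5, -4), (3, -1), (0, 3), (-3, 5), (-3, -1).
The point (5, 3) lies strictly outside the polygon

Cast a horizontal ray to the right from the query point and count how many polygon edges it crosses (each edge strictly once or zero times, handled with the usual half-open convention). 
Parity of crossings → even ⇒ outside.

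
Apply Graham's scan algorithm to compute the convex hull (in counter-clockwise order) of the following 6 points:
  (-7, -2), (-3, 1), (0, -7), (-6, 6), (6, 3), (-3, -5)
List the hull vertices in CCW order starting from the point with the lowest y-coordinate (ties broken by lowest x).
Hull (CCW) = [(0, -7), (6, 3), (-6, 6), (-7, -2), (-3, -5)]

Graham scan procedure:
  1. Find the pivot p₀ = point with lowest y (tie → lowest x): (0, -7).
  2. Sort the remaining points by polar angle around p₀.
  3. Walk through sorted points, maintaining a stack; pop the top while the last three entries make a non-left turn (cross product ≤ 0).
  4. Final stack is the convex hull in CCW order: (0, -7), (6, 3), (-6, 6), (-7, -2), (-3, -5).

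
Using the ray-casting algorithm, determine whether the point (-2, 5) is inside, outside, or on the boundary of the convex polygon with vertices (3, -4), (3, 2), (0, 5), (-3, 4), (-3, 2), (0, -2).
The point (-2, 5) lies strictly outside the polygon

Cast a horizontal ray to the right from the query point and count how many polygon edges it crosses (each edge strictly once or zero times, handled with the usual half-open convention). 
Parity of crossings → even ⇒ outside.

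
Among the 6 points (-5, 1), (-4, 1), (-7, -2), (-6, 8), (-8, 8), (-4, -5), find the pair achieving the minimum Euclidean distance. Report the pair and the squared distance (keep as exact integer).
Pair = ((-5, 1), (-4, 1)); squared distance = 1

Compute all C(6, 2) = 15 pairwise squared distances (x_i − x_j)² + (y_i − y_j)². The minimum is 1, attained by the pair ((-5, 1), (-4, 1)).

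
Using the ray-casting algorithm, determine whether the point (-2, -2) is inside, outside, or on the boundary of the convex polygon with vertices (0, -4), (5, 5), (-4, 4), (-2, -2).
The point (-2, -2) lies on the polygon boundary

Boundary check: the query satisfies the collinearity and bounding-box conditions for some polygon edge, so it lies exactly on the boundary.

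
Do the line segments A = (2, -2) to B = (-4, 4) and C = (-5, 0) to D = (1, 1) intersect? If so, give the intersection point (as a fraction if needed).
Yes; intersection at (-5/7, 5/7) (t = 19/42 on AB, s = 5/7 on CD)

Parametrize AB as A + t(B − A) = (2 + -6 t, -2 + 6 t) and CD as C + s(D − C) = (-5 + 6 s, 0 + 1 s). Solve the linear system for (t, s). Determinant = 42 ≠ 0, so a unique intersection of the containing lines exists. Solution: t = 19/42, s = 5/7 — both in [0, 1], so the segments cross. Intersection point: (-5/7, 5/7).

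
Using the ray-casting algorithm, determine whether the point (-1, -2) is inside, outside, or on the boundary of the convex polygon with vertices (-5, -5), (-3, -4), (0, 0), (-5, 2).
The point (-1, -2) lies strictly outside the polygon

Cast a horizontal ray to the right from the query point and count how many polygon edges it crosses (each edge strictly once or zero times, handled with the usual half-open convention). 
Parity of crossings → even ⇒ outside.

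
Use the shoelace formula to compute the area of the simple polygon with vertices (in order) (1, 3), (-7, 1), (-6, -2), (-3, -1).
Area = 17

Shoelace formula: Area = (1/2) |Σ_i (x_i · y_{i+1} − x_{i+1} · y_i)| (indices mod n). Compute each cross term:
  (1)(1) − (-7)(3) = 22
  (-7)(-2) − (-6)(1) = 20
  (-6)(-1) − (-3)(-2) = 0
  (-3)(3) − (1)(-1) = -8
Sum = 34, so (signed) Area = 34/2 = 17, |Area| = 17.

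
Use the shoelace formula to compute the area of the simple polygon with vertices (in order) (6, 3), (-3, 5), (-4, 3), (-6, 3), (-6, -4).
Area = 52

Shoelace formula: Area = (1/2) |Σ_i (x_i · y_{i+1} − x_{i+1} · y_i)| (indices mod n). Compute each cross term:
  (6)(5) − (-3)(3) = 39
  (-3)(3) − (-4)(5) = 11
  (-4)(3) − (-6)(3) = 6
  (-6)(-4) − (-6)(3) = 42
  (-6)(3) − (6)(-4) = 6
Sum = 104, so (signed) Area = 104/2 = 52, |Area| = 52.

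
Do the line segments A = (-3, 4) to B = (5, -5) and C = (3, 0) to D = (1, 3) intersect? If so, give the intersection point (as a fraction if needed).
No (intersection of containing lines falls outside at least one segment)

Parametrize and solve: t = 5/3, s = -11/3. At least one of these is outside [0, 1], so the segments do not intersect.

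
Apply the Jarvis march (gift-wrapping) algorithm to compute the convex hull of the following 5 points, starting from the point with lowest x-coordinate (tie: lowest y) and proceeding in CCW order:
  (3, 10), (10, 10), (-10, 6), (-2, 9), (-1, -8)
Hull (CCW) = [(-10, 6), (-1, -8), (10, 10), (3, 10), (-2, 9)]

Jarvis march: at each step, from the current hull vertex p, select the next vertex q as the point such that every other point lies strictly to the left of (or on) the directed line p → q. (Equivalently: for every other point r, the cross product (q − p) × (r − p) ≥ 0.)
Starting point (lowest x, tie lowest y): (-10, 6). Wrap until returning to start. Resulting hull: (-10, 6), (-1, -8), (10, 10), (3, 10), (-2, 9).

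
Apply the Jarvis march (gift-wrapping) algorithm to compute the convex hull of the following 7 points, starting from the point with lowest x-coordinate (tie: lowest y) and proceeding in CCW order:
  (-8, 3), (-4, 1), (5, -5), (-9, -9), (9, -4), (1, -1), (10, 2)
Hull (CCW) = [(-9, -9), (9, -4), (10, 2), (-8, 3)]

Jarvis march: at each step, from the current hull vertex p, select the next vertex q as the point such that every other point lies strictly to the left of (or on) the directed line p → q. (Equivalently: for every other point r, the cross product (q − p) × (r − p) ≥ 0.)
Starting point (lowest x, tie lowest y): (-9, -9). Wrap until returning to start. Resulting hull: (-9, -9), (9, -4), (10, 2), (-8, 3).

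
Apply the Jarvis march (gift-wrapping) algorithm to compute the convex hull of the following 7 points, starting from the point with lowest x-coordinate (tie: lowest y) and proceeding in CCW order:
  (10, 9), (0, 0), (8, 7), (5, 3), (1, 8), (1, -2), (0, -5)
Hull (CCW) = [(0, -5), (10, 9), (1, 8), (0, 0)]

Jarvis march: at each step, from the current hull vertex p, select the next vertex q as the point such that every other point lies strictly to the left of (or on) the directed line p → q. (Equivalently: for every other point r, the cross product (q − p) × (r − p) ≥ 0.)
Starting point (lowest x, tie lowest y): (0, -5). Wrap until returning to start. Resulting hull: (0, -5), (10, 9), (1, 8), (0, 0).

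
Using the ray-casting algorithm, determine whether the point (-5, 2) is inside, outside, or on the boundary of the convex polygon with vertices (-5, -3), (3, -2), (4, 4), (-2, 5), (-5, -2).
The point (-5, 2) lies strictly outside the polygon

Cast a horizontal ray to the right from the query point and count how many polygon edges it crosses (each edge strictly once or zero times, handled with the usual half-open convention). 
Parity of crossings → even ⇒ outside.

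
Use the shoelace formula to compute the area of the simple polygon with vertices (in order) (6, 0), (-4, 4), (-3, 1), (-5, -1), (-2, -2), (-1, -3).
Area = 35

Shoelace formula: Area = (1/2) |Σ_i (x_i · y_{i+1} − x_{i+1} · y_i)| (indices mod n). Compute each cross term:
  (6)(4) − (-4)(0) = 24
  (-4)(1) − (-3)(4) = 8
  (-3)(-1) − (-5)(1) = 8
  (-5)(-2) − (-2)(-1) = 8
  (-2)(-3) − (-1)(-2) = 4
  (-1)(0) − (6)(-3) = 18
Sum = 70, so (signed) Area = 70/2 = 35, |Area| = 35.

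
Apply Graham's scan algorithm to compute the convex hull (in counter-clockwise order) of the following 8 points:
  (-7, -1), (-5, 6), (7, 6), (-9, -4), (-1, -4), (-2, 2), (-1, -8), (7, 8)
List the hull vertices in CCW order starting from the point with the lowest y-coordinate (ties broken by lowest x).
Hull (CCW) = [(-1, -8), (7, 6), (7, 8), (-5, 6), (-9, -4)]

Graham scan procedure:
  1. Find the pivot p₀ = point with lowest y (tie → lowest x): (-1, -8).
  2. Sort the remaining points by polar angle around p₀.
  3. Walk through sorted points, maintaining a stack; pop the top while the last three entries make a non-left turn (cross product ≤ 0).
  4. Final stack is the convex hull in CCW order: (-1, -8), (7, 6), (7, 8), (-5, 6), (-9, -4).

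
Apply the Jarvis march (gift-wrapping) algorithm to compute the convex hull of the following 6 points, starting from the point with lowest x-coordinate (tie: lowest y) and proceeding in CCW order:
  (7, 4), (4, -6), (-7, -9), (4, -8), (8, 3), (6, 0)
Hull (CCW) = [(-7, -9), (4, -8), (8, 3), (7, 4)]

Jarvis march: at each step, from the current hull vertex p, select the next vertex q as the point such that every other point lies strictly to the left of (or on) the directed line p → q. (Equivalently: for every other point r, the cross product (q − p) × (r − p) ≥ 0.)
Starting point (lowest x, tie lowest y): (-7, -9). Wrap until returning to start. Resulting hull: (-7, -9), (4, -8), (8, 3), (7, 4).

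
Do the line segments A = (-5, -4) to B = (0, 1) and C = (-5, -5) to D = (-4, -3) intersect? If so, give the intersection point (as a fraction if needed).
Yes; intersection at (-4, -3) (t = 1/5 on AB, s = 1 on CD)

Parametrize AB as A + t(B − A) = (-5 + 5 t, -4 + 5 t) and CD as C + s(D − C) = (-5 + 1 s, -5 + 2 s). Solve the linear system for (t, s). Determinant = -5 ≠ 0, so a unique intersection of the containing lines exists. Solution: t = 1/5, s = 1 — both in [0, 1], so the segments cross. Intersection point: (-4, -3).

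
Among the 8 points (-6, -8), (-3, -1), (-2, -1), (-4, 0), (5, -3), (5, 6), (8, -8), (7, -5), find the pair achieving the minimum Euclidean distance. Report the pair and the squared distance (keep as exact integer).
Pair = ((-3, -1), (-2, -1)); squared distance = 1

Compute all C(8, 2) = 28 pairwise squared distances (x_i − x_j)² + (y_i − y_j)². The minimum is 1, attained by the pair ((-3, -1), (-2, -1)).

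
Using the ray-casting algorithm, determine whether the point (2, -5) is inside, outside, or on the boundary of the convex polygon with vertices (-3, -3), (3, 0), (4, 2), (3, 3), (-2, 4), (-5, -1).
The point (2, -5) lies strictly outside the polygon

Cast a horizontal ray to the right from the query point and count how many polygon edges it crosses (each edge strictly once or zero times, handled with the usual half-open convention). 
Parity of crossings → even ⇒ outside.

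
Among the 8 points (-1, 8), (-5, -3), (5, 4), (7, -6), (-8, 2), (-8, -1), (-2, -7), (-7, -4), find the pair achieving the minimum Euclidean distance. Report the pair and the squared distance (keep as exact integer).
Pair = ((-5, -3), (-7, -4)); squared distance = 5

Compute all C(8, 2) = 28 pairwise squared distances (x_i − x_j)² + (y_i − y_j)². The minimum is 5, attained by the pair ((-5, -3), (-7, -4)).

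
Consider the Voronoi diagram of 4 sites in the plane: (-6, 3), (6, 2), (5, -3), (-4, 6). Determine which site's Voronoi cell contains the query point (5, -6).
Nearest site = (5, -3)

The Voronoi cell of site s contains exactly those query points closer to s than to any other site. Compute squared distances from q = (5, -6) to each site:
  (5 − 5)² + (-3 − -6)² = 9
  (6 − 5)² + (2 − -6)² = 65
  (-6 − 5)² + (3 − -6)² = 202
  (-4 − 5)² + (6 − -6)² = 225
Minimum is attained by (5, -3), so q lies in its Voronoi cell.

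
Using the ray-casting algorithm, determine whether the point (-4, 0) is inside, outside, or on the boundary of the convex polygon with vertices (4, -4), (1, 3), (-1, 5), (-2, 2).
The point (-4, 0) lies strictly outside the polygon

Cast a horizontal ray to the right from the query point and count how many polygon edges it crosses (each edge strictly once or zero times, handled with the usual half-open convention). 
Parity of crossings → even ⇒ outside.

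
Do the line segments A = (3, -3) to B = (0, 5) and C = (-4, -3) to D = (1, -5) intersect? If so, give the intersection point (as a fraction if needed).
No (intersection of containing lines falls outside at least one segment)

Parametrize and solve: t = -7/17, s = 28/17. At least one of these is outside [0, 1], so the segments do not intersect.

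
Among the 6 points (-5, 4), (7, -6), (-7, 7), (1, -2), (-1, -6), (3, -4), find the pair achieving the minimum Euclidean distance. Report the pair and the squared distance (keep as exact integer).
Pair = ((1, -2), (3, -4)); squared distance = 8

Compute all C(6, 2) = 15 pairwise squared distances (x_i − x_j)² + (y_i − y_j)². The minimum is 8, attained by the pair ((1, -2), (3, -4)).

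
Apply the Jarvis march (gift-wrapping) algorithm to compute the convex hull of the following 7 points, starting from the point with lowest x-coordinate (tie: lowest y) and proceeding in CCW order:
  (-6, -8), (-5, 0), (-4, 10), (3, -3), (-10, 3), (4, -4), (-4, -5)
Hull (CCW) = [(-10, 3), (-6, -8), (4, -4), (-4, 10)]

Jarvis march: at each step, from the current hull vertex p, select the next vertex q as the point such that every other point lies strictly to the left of (or on) the directed line p → q. (Equivalently: for every other point r, the cross product (q − p) × (r − p) ≥ 0.)
Starting point (lowest x, tie lowest y): (-10, 3). Wrap until returning to start. Resulting hull: (-10, 3), (-6, -8), (4, -4), (-4, 10).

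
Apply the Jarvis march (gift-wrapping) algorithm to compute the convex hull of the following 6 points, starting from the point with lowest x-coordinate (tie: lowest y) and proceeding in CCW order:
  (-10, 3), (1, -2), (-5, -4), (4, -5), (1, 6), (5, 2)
Hull (CCW) = [(-10, 3), (-5, -4), (4, -5), (5, 2), (1, 6)]

Jarvis march: at each step, from the current hull vertex p, select the next vertex q as the point such that every other point lies strictly to the left of (or on) the directed line p → q. (Equivalently: for every other point r, the cross product (q − p) × (r − p) ≥ 0.)
Starting point (lowest x, tie lowest y): (-10, 3). Wrap until returning to start. Resulting hull: (-10, 3), (-5, -4), (4, -5), (5, 2), (1, 6).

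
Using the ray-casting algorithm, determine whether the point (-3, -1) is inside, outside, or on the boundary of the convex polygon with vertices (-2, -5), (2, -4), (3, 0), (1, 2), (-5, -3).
The point (-3, -1) lies strictly outside the polygon

Cast a horizontal ray to the right from the query point and count how many polygon edges it crosses (each edge strictly once or zero times, handled with the usual half-open convention). 
Parity of crossings → even ⇒ outside.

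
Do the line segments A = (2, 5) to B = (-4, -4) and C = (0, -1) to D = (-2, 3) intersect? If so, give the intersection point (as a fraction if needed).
Yes; intersection at (-6/7, 5/7) (t = 10/21 on AB, s = 3/7 on CD)

Parametrize AB as A + t(B − A) = (2 + -6 t, 5 + -9 t) and CD as C + s(D − C) = (0 + -2 s, -1 + 4 s). Solve the linear system for (t, s). Determinant = 42 ≠ 0, so a unique intersection of the containing lines exists. Solution: t = 10/21, s = 3/7 — both in [0, 1], so the segments cross. Intersection point: (-6/7, 5/7).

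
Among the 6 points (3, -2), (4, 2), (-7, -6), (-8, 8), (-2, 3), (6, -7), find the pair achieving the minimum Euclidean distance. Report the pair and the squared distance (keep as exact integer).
Pair = ((3, -2), (4, 2)); squared distance = 17

Compute all C(6, 2) = 15 pairwise squared distances (x_i − x_j)² + (y_i − y_j)². The minimum is 17, attained by the pair ((3, -2), (4, 2)).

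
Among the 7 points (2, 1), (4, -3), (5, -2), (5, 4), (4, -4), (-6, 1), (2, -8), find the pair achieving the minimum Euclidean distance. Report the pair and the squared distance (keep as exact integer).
Pair = ((4, -3), (4, -4)); squared distance = 1

Compute all C(7, 2) = 21 pairwise squared distances (x_i − x_j)² + (y_i − y_j)². The minimum is 1, attained by the pair ((4, -3), (4, -4)).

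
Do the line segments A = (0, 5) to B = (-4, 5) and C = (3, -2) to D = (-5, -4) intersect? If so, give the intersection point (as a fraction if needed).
No (intersection of containing lines falls outside at least one segment)

Parametrize and solve: t = -31/4, s = -7/2. At least one of these is outside [0, 1], so the segments do not intersect.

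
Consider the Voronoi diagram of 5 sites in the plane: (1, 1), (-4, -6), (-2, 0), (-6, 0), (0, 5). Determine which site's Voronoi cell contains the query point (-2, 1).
Nearest site = (-2, 0)

The Voronoi cell of site s contains exactly those query points closer to s than to any other site. Compute squared distances from q = (-2, 1) to each site:
  (-2 − -2)² + (0 − 1)² = 1
  (1 − -2)² + (1 − 1)² = 9
  (-6 − -2)² + (0 − 1)² = 17
  (0 − -2)² + (5 − 1)² = 20
  (-4 − -2)² + (-6 − 1)² = 53
Minimum is attained by (-2, 0), so q lies in its Voronoi cell.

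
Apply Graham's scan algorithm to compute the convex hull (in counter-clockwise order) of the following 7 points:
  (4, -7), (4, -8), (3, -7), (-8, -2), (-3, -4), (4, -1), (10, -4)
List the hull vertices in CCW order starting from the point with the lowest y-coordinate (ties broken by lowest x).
Hull (CCW) = [(4, -8), (10, -4), (4, -1), (-8, -2)]

Graham scan procedure:
  1. Find the pivot p₀ = point with lowest y (tie → lowest x): (4, -8).
  2. Sort the remaining points by polar angle around p₀.
  3. Walk through sorted points, maintaining a stack; pop the top while the last three entries make a non-left turn (cross product ≤ 0).
  4. Final stack is the convex hull in CCW order: (4, -8), (10, -4), (4, -1), (-8, -2).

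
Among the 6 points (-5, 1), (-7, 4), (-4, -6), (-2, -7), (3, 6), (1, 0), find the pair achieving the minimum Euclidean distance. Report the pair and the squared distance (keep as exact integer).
Pair = ((-4, -6), (-2, -7)); squared distance = 5

Compute all C(6, 2) = 15 pairwise squared distances (x_i − x_j)² + (y_i − y_j)². The minimum is 5, attained by the pair ((-4, -6), (-2, -7)).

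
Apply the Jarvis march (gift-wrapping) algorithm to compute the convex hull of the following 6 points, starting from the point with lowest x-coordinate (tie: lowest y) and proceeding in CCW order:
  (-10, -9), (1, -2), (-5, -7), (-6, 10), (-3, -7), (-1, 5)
Hull (CCW) = [(-10, -9), (-3, -7), (1, -2), (-1, 5), (-6, 10)]

Jarvis march: at each step, from the current hull vertex p, select the next vertex q as the point such that every other point lies strictly to the left of (or on) the directed line p → q. (Equivalently: for every other point r, the cross product (q − p) × (r − p) ≥ 0.)
Starting point (lowest x, tie lowest y): (-10, -9). Wrap until returning to start. Resulting hull: (-10, -9), (-3, -7), (1, -2), (-1, 5), (-6, 10).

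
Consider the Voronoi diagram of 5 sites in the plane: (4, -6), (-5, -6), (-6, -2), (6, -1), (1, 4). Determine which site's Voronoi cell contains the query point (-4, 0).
Nearest site = (-6, -2)

The Voronoi cell of site s contains exactly those query points closer to s than to any other site. Compute squared distances from q = (-4, 0) to each site:
  (-6 − -4)² + (-2 − 0)² = 8
  (-5 − -4)² + (-6 − 0)² = 37
  (1 − -4)² + (4 − 0)² = 41
  (4 − -4)² + (-6 − 0)² = 100
  (6 − -4)² + (-1 − 0)² = 101
Minimum is attained by (-6, -2), so q lies in its Voronoi cell.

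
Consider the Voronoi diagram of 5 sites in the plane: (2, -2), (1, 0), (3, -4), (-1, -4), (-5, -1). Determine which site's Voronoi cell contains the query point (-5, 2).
Nearest site = (-5, -1)

The Voronoi cell of site s contains exactly those query points closer to s than to any other site. Compute squared distances from q = (-5, 2) to each site:
  (-5 − -5)² + (-1 − 2)² = 9
  (1 − -5)² + (0 − 2)² = 40
  (-1 − -5)² + (-4 − 2)² = 52
  (2 − -5)² + (-2 − 2)² = 65
  (3 − -5)² + (-4 − 2)² = 100
Minimum is attained by (-5, -1), so q lies in its Voronoi cell.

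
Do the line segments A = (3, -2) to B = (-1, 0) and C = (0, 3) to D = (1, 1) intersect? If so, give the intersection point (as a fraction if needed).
No (intersection of containing lines falls outside at least one segment)

Parametrize and solve: t = 1/6, s = 7/3. At least one of these is outside [0, 1], so the segments do not intersect.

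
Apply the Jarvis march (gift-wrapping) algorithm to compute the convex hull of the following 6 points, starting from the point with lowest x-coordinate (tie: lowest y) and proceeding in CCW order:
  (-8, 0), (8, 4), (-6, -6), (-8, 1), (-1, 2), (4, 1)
Hull (CCW) = [(-8, 0), (-6, -6), (4, 1), (8, 4), (-8, 1)]

Jarvis march: at each step, from the current hull vertex p, select the next vertex q as the point such that every other point lies strictly to the left of (or on) the directed line p → q. (Equivalently: for every other point r, the cross product (q − p) × (r − p) ≥ 0.)
Starting point (lowest x, tie lowest y): (-8, 0). Wrap until returning to start. Resulting hull: (-8, 0), (-6, -6), (4, 1), (8, 4), (-8, 1).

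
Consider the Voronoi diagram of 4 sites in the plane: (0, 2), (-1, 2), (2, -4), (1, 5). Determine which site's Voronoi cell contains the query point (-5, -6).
Nearest site = (2, -4)

The Voronoi cell of site s contains exactly those query points closer to s than to any other site. Compute squared distances from q = (-5, -6) to each site:
  (2 − -5)² + (-4 − -6)² = 53
  (-1 − -5)² + (2 − -6)² = 80
  (0 − -5)² + (2 − -6)² = 89
  (1 − -5)² + (5 − -6)² = 157
Minimum is attained by (2, -4), so q lies in its Voronoi cell.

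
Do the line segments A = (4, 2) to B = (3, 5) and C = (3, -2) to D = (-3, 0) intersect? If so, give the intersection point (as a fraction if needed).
No (intersection of containing lines falls outside at least one segment)

Parametrize and solve: t = -13/8, s = -7/16. At least one of these is outside [0, 1], so the segments do not intersect.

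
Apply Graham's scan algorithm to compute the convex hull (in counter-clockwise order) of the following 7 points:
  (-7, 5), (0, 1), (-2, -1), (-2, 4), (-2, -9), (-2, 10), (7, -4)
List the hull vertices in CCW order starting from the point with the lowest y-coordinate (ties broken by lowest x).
Hull (CCW) = [(-2, -9), (7, -4), (-2, 10), (-7, 5)]

Graham scan procedure:
  1. Find the pivot p₀ = point with lowest y (tie → lowest x): (-2, -9).
  2. Sort the remaining points by polar angle around p₀.
  3. Walk through sorted points, maintaining a stack; pop the top while the last three entries make a non-left turn (cross product ≤ 0).
  4. Final stack is the convex hull in CCW order: (-2, -9), (7, -4), (-2, 10), (-7, 5).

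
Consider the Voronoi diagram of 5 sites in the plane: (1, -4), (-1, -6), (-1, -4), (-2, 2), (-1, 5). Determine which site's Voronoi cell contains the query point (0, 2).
Nearest site = (-2, 2)

The Voronoi cell of site s contains exactly those query points closer to s than to any other site. Compute squared distances from q = (0, 2) to each site:
  (-2 − 0)² + (2 − 2)² = 4
  (-1 − 0)² + (5 − 2)² = 10
  (-1 − 0)² + (-4 − 2)² = 37
  (1 − 0)² + (-4 − 2)² = 37
  (-1 − 0)² + (-6 − 2)² = 65
Minimum is attained by (-2, 2), so q lies in its Voronoi cell.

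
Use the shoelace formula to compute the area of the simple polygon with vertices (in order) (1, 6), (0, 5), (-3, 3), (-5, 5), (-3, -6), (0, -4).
Area = 81/2

Shoelace formula: Area = (1/2) |Σ_i (x_i · y_{i+1} − x_{i+1} · y_i)| (indices mod n). Compute each cross term:
  (1)(5) − (0)(6) = 5
  (0)(3) − (-3)(5) = 15
  (-3)(5) − (-5)(3) = 0
  (-5)(-6) − (-3)(5) = 45
  (-3)(-4) − (0)(-6) = 12
  (0)(6) − (1)(-4) = 4
Sum = 81, so (signed) Area = 81/2 = 81/2, |Area| = 81/2.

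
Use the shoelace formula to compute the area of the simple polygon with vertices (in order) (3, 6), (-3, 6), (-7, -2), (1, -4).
Area = 66

Shoelace formula: Area = (1/2) |Σ_i (x_i · y_{i+1} − x_{i+1} · y_i)| (indices mod n). Compute each cross term:
  (3)(6) − (-3)(6) = 36
  (-3)(-2) − (-7)(6) = 48
  (-7)(-4) − (1)(-2) = 30
  (1)(6) − (3)(-4) = 18
Sum = 132, so (signed) Area = 132/2 = 66, |Area| = 66.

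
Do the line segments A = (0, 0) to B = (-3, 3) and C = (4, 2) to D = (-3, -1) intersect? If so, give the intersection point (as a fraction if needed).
Yes; intersection at (-1/5, 1/5) (t = 1/15 on AB, s = 3/5 on CD)

Parametrize AB as A + t(B − A) = (0 + -3 t, 0 + 3 t) and CD as C + s(D − C) = (4 + -7 s, 2 + -3 s). Solve the linear system for (t, s). Determinant = -30 ≠ 0, so a unique intersection of the containing lines exists. Solution: t = 1/15, s = 3/5 — both in [0, 1], so the segments cross. Intersection point: (-1/5, 1/5).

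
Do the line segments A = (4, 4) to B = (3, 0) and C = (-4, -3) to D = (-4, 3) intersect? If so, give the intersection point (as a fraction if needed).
No (intersection of containing lines falls outside at least one segment)

Parametrize and solve: t = 8, s = -25/6. At least one of these is outside [0, 1], so the segments do not intersect.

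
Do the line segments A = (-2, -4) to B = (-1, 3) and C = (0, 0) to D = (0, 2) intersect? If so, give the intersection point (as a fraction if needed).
No (intersection of containing lines falls outside at least one segment)

Parametrize and solve: t = 2, s = 5. At least one of these is outside [0, 1], so the segments do not intersect.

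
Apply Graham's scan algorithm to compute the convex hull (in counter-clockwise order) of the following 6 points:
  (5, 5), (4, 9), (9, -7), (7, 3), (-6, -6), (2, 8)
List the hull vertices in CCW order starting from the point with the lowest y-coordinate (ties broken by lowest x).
Hull (CCW) = [(9, -7), (7, 3), (4, 9), (2, 8), (-6, -6)]

Graham scan procedure:
  1. Find the pivot p₀ = point with lowest y (tie → lowest x): (9, -7).
  2. Sort the remaining points by polar angle around p₀.
  3. Walk through sorted points, maintaining a stack; pop the top while the last three entries make a non-left turn (cross product ≤ 0).
  4. Final stack is the convex hull in CCW order: (9, -7), (7, 3), (4, 9), (2, 8), (-6, -6).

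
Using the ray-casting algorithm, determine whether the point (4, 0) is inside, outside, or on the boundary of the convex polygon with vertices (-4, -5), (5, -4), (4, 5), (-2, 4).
The point (4, 0) lies strictly inside the polygon

Cast a horizontal ray to the right from the query point and count how many polygon edges it crosses (each edge strictly once or zero times, handled with the usual half-open convention). 
Parity of crossings → odd ⇒ inside.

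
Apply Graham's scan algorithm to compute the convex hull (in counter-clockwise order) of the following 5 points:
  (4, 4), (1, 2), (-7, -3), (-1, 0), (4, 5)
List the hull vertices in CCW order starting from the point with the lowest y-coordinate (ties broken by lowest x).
Hull (CCW) = [(-7, -3), (-1, 0), (4, 4), (4, 5)]

Graham scan procedure:
  1. Find the pivot p₀ = point with lowest y (tie → lowest x): (-7, -3).
  2. Sort the remaining points by polar angle around p₀.
  3. Walk through sorted points, maintaining a stack; pop the top while the last three entries make a non-left turn (cross product ≤ 0).
  4. Final stack is the convex hull in CCW order: (-7, -3), (-1, 0), (4, 4), (4, 5).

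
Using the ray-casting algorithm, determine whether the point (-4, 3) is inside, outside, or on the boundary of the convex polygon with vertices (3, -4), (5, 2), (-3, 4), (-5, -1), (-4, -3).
The point (-4, 3) lies strictly outside the polygon

Cast a horizontal ray to the right from the query point and count how many polygon edges it crosses (each edge strictly once or zero times, handled with the usual half-open convention). 
Parity of crossings → even ⇒ outside.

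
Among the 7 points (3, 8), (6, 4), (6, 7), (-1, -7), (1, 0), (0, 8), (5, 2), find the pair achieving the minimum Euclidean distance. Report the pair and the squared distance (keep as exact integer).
Pair = ((6, 4), (5, 2)); squared distance = 5

Compute all C(7, 2) = 21 pairwise squared distances (x_i − x_j)² + (y_i − y_j)². The minimum is 5, attained by the pair ((6, 4), (5, 2)).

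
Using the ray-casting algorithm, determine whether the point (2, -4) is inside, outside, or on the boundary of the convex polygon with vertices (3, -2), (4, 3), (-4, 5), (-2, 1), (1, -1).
The point (2, -4) lies strictly outside the polygon

Cast a horizontal ray to the right from the query point and count how many polygon edges it crosses (each edge strictly once or zero times, handled with the usual half-open convention). 
Parity of crossings → even ⇒ outside.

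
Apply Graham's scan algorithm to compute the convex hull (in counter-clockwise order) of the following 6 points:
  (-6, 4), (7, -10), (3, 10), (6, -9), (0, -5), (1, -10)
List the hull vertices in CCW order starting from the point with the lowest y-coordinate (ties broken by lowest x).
Hull (CCW) = [(1, -10), (7, -10), (3, 10), (-6, 4)]

Graham scan procedure:
  1. Find the pivot p₀ = point with lowest y (tie → lowest x): (1, -10).
  2. Sort the remaining points by polar angle around p₀.
  3. Walk through sorted points, maintaining a stack; pop the top while the last three entries make a non-left turn (cross product ≤ 0).
  4. Final stack is the convex hull in CCW order: (1, -10), (7, -10), (3, 10), (-6, 4).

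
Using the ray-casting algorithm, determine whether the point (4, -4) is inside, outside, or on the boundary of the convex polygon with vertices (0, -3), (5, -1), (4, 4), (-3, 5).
The point (4, -4) lies strictly outside the polygon

Cast a horizontal ray to the right from the query point and count how many polygon edges it crosses (each edge strictly once or zero times, handled with the usual half-open convention). 
Parity of crossings → even ⇒ outside.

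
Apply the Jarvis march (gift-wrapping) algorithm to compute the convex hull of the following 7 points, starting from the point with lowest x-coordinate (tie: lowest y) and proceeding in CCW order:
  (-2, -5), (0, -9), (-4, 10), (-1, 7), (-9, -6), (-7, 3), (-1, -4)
Hull (CCW) = [(-9, -6), (0, -9), (-1, 7), (-4, 10), (-7, 3)]

Jarvis march: at each step, from the current hull vertex p, select the next vertex q as the point such that every other point lies strictly to the left of (or on) the directed line p → q. (Equivalently: for every other point r, the cross product (q − p) × (r − p) ≥ 0.)
Starting point (lowest x, tie lowest y): (-9, -6). Wrap until returning to start. Resulting hull: (-9, -6), (0, -9), (-1, 7), (-4, 10), (-7, 3).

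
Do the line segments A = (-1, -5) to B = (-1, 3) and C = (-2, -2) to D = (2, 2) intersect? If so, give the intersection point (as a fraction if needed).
Yes; intersection at (-1, -1) (t = 1/2 on AB, s = 1/4 on CD)

Parametrize AB as A + t(B − A) = (-1 + 0 t, -5 + 8 t) and CD as C + s(D − C) = (-2 + 4 s, -2 + 4 s). Solve the linear system for (t, s). Determinant = 32 ≠ 0, so a unique intersection of the containing lines exists. Solution: t = 1/2, s = 1/4 — both in [0, 1], so the segments cross. Intersection point: (-1, -1).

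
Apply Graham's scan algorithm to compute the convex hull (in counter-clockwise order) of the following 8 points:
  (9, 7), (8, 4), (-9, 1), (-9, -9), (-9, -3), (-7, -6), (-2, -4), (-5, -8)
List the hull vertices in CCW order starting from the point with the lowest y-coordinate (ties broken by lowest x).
Hull (CCW) = [(-9, -9), (-5, -8), (8, 4), (9, 7), (-9, 1)]

Graham scan procedure:
  1. Find the pivot p₀ = point with lowest y (tie → lowest x): (-9, -9).
  2. Sort the remaining points by polar angle around p₀.
  3. Walk through sorted points, maintaining a stack; pop the top while the last three entries make a non-left turn (cross product ≤ 0).
  4. Final stack is the convex hull in CCW order: (-9, -9), (-5, -8), (8, 4), (9, 7), (-9, 1).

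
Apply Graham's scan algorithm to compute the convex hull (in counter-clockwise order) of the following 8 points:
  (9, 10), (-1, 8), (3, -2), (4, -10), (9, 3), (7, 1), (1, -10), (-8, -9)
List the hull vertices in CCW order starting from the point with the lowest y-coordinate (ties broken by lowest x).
Hull (CCW) = [(1, -10), (4, -10), (9, 3), (9, 10), (-1, 8), (-8, -9)]

Graham scan procedure:
  1. Find the pivot p₀ = point with lowest y (tie → lowest x): (1, -10).
  2. Sort the remaining points by polar angle around p₀.
  3. Walk through sorted points, maintaining a stack; pop the top while the last three entries make a non-left turn (cross product ≤ 0).
  4. Final stack is the convex hull in CCW order: (1, -10), (4, -10), (9, 3), (9, 10), (-1, 8), (-8, -9).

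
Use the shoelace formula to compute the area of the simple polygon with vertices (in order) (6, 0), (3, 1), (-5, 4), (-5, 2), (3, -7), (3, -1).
Area = 43

Shoelace formula: Area = (1/2) |Σ_i (x_i · y_{i+1} − x_{i+1} · y_i)| (indices mod n). Compute each cross term:
  (6)(1) − (3)(0) = 6
  (3)(4) − (-5)(1) = 17
  (-5)(2) − (-5)(4) = 10
  (-5)(-7) − (3)(2) = 29
  (3)(-1) − (3)(-7) = 18
  (3)(0) − (6)(-1) = 6
Sum = 86, so (signed) Area = 86/2 = 43, |Area| = 43.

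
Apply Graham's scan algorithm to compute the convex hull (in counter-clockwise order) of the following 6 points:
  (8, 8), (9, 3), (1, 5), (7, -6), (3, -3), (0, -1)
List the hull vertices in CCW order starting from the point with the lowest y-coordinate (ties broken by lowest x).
Hull (CCW) = [(7, -6), (9, 3), (8, 8), (1, 5), (0, -1)]

Graham scan procedure:
  1. Find the pivot p₀ = point with lowest y (tie → lowest x): (7, -6).
  2. Sort the remaining points by polar angle around p₀.
  3. Walk through sorted points, maintaining a stack; pop the top while the last three entries make a non-left turn (cross product ≤ 0).
  4. Final stack is the convex hull in CCW order: (7, -6), (9, 3), (8, 8), (1, 5), (0, -1).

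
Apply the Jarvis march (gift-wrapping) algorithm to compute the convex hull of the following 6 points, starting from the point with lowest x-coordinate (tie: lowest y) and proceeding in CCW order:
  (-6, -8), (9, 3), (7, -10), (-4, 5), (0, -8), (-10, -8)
Hull (CCW) = [(-10, -8), (7, -10), (9, 3), (-4, 5)]

Jarvis march: at each step, from the current hull vertex p, select the next vertex q as the point such that every other point lies strictly to the left of (or on) the directed line p → q. (Equivalently: for every other point r, the cross product (q − p) × (r − p) ≥ 0.)
Starting point (lowest x, tie lowest y): (-10, -8). Wrap until returning to start. Resulting hull: (-10, -8), (7, -10), (9, 3), (-4, 5).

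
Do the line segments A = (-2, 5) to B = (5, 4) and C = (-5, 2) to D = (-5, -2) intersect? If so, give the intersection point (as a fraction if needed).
No (intersection of containing lines falls outside at least one segment)

Parametrize and solve: t = -3/7, s = -6/7. At least one of these is outside [0, 1], so the segments do not intersect.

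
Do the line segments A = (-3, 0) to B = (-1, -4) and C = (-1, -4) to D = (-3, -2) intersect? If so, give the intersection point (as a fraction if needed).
Yes; intersection at (-1, -4) (t = 1 on AB, s = 0 on CD)

Parametrize AB as A + t(B − A) = (-3 + 2 t, 0 + -4 t) and CD as C + s(D − C) = (-1 + -2 s, -4 + 2 s). Solve the linear system for (t, s). Determinant = 4 ≠ 0, so a unique intersection of the containing lines exists. Solution: t = 1, s = 0 — both in [0, 1], so the segments cross. Intersection point: (-1, -4).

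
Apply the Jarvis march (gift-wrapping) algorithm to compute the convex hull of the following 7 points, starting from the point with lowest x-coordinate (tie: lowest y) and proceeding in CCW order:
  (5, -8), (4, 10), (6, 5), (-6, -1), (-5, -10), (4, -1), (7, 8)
Hull (CCW) = [(-6, -1), (-5, -10), (5, -8), (7, 8), (4, 10)]

Jarvis march: at each step, from the current hull vertex p, select the next vertex q as the point such that every other point lies strictly to the left of (or on) the directed line p → q. (Equivalently: for every other point r, the cross product (q − p) × (r − p) ≥ 0.)
Starting point (lowest x, tie lowest y): (-6, -1). Wrap until returning to start. Resulting hull: (-6, -1), (-5, -10), (5, -8), (7, 8), (4, 10).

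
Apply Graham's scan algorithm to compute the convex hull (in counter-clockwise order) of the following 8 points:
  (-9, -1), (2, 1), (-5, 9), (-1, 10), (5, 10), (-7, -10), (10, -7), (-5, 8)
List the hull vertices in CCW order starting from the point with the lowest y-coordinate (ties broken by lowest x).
Hull (CCW) = [(-7, -10), (10, -7), (5, 10), (-1, 10), (-5, 9), (-9, -1)]

Graham scan procedure:
  1. Find the pivot p₀ = point with lowest y (tie → lowest x): (-7, -10).
  2. Sort the remaining points by polar angle around p₀.
  3. Walk through sorted points, maintaining a stack; pop the top while the last three entries make a non-left turn (cross product ≤ 0).
  4. Final stack is the convex hull in CCW order: (-7, -10), (10, -7), (5, 10), (-1, 10), (-5, 9), (-9, -1).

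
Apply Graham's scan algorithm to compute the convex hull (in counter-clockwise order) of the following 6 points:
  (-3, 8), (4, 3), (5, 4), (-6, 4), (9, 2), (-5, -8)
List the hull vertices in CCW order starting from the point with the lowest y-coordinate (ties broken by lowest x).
Hull (CCW) = [(-5, -8), (9, 2), (-3, 8), (-6, 4)]

Graham scan procedure:
  1. Find the pivot p₀ = point with lowest y (tie → lowest x): (-5, -8).
  2. Sort the remaining points by polar angle around p₀.
  3. Walk through sorted points, maintaining a stack; pop the top while the last three entries make a non-left turn (cross product ≤ 0).
  4. Final stack is the convex hull in CCW order: (-5, -8), (9, 2), (-3, 8), (-6, 4).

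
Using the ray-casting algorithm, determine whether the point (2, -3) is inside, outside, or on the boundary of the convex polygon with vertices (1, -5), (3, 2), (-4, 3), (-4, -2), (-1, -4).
The point (2, -3) lies strictly outside the polygon

Cast a horizontal ray to the right from the query point and count how many polygon edges it crosses (each edge strictly once or zero times, handled with the usual half-open convention). 
Parity of crossings → even ⇒ outside.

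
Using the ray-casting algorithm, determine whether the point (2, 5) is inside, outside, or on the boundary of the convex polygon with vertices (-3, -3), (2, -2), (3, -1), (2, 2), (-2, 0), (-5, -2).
The point (2, 5) lies strictly outside the polygon

Cast a horizontal ray to the right from the query point and count how many polygon edges it crosses (each edge strictly once or zero times, handled with the usual half-open convention). 
Parity of crossings → even ⇒ outside.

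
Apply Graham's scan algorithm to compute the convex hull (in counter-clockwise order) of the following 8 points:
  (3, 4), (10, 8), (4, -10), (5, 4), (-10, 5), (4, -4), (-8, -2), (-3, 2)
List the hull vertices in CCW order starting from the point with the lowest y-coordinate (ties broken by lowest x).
Hull (CCW) = [(4, -10), (10, 8), (-10, 5), (-8, -2)]

Graham scan procedure:
  1. Find the pivot p₀ = point with lowest y (tie → lowest x): (4, -10).
  2. Sort the remaining points by polar angle around p₀.
  3. Walk through sorted points, maintaining a stack; pop the top while the last three entries make a non-left turn (cross product ≤ 0).
  4. Final stack is the convex hull in CCW order: (4, -10), (10, 8), (-10, 5), (-8, -2).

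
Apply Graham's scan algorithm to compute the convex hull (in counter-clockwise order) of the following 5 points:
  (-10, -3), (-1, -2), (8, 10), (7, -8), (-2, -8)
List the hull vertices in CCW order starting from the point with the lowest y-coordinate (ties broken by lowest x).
Hull (CCW) = [(-2, -8), (7, -8), (8, 10), (-10, -3)]

Graham scan procedure:
  1. Find the pivot p₀ = point with lowest y (tie → lowest x): (-2, -8).
  2. Sort the remaining points by polar angle around p₀.
  3. Walk through sorted points, maintaining a stack; pop the top while the last three entries make a non-left turn (cross product ≤ 0).
  4. Final stack is the convex hull in CCW order: (-2, -8), (7, -8), (8, 10), (-10, -3).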